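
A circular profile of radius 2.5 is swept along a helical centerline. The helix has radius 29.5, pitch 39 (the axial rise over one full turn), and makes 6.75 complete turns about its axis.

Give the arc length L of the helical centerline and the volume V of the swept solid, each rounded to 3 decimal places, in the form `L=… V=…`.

L=1278.534 V=25103.963

2πR = 2π·29.5 = 185.353967
per-turn = √(185.353967² + 39²) = √(34356.0929 + 1521) = √35877.0929 = 189.412494
L = 6.75 × 189.412494 = 1278.534335
V = π·2.5² × L = 19.634954 × 1278.534335 = 25103.962967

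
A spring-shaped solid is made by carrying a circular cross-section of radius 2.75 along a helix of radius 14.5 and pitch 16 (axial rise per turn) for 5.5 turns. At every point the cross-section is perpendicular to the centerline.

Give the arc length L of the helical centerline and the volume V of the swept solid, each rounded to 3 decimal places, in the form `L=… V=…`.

2πR = 2π·14.5 = 91.106187
per-turn = √(91.106187² + 16²) = √(8300.3373 + 256) = √8556.3373 = 92.500472
L = 5.5 × 92.500472 = 508.752595
V = π·2.75² × L = 23.758294 × 508.752595 = 12087.093961

L=508.753 V=12087.094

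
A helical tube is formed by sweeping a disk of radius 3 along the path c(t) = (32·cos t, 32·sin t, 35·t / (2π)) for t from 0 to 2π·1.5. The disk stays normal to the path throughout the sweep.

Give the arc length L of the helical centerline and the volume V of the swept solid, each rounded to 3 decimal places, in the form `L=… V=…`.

2πR = 2π·32 = 201.061930
per-turn = √(201.061930² + 35²) = √(40425.8996 + 1225) = √41650.8996 = 204.085520
L = 1.5 × 204.085520 = 306.128281
V = π·3² × L = 28.274334 × 306.128281 = 8655.573215

L=306.128 V=8655.573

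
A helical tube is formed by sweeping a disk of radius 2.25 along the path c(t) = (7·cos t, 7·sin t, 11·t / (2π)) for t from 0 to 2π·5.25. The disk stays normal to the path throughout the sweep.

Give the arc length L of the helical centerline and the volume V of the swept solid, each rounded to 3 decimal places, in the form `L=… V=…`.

L=238.019 V=3785.532

2πR = 2π·7 = 43.982297
per-turn = √(43.982297² + 11²) = √(1934.4425 + 121) = √2055.4425 = 45.336988
L = 5.25 × 45.336988 = 238.019186
V = π·2.25² × L = 15.904313 × 238.019186 = 3785.531588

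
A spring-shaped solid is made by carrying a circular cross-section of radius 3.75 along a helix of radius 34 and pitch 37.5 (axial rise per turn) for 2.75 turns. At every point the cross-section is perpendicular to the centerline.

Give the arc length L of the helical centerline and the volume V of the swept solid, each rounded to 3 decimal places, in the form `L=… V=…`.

2πR = 2π·34 = 213.628300
per-turn = √(213.628300² + 37.5²) = √(45637.0508 + 1406.25) = √47043.3008 = 216.894677
L = 2.75 × 216.894677 = 596.460361
V = π·3.75² × L = 44.178647 × 596.460361 = 26350.811542

L=596.460 V=26350.812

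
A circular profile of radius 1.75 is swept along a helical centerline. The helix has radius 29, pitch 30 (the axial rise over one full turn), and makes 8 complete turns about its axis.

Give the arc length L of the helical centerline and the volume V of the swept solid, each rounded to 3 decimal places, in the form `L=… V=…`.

L=1477.324 V=14213.523

2πR = 2π·29 = 182.212374
per-turn = √(182.212374² + 30²) = √(33201.3492 + 900) = √34101.3492 = 184.665506
L = 8 × 184.665506 = 1477.324050
V = π·1.75² × L = 9.621128 × 1477.324050 = 14213.523048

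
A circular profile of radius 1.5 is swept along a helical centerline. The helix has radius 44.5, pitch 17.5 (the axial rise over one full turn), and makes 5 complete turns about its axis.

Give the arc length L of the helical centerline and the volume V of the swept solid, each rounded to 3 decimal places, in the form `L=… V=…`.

2πR = 2π·44.5 = 279.601746
per-turn = √(279.601746² + 17.5²) = √(78177.1365 + 306.25) = √78483.3865 = 280.148865
L = 5 × 280.148865 = 1400.744324
V = π·1.5² × L = 7.068583 × 1400.744324 = 9901.278176

L=1400.744 V=9901.278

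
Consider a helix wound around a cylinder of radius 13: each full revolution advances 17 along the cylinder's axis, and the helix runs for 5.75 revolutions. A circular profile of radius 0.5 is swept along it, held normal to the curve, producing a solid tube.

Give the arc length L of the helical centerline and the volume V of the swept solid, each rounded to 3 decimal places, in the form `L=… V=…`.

2πR = 2π·13 = 81.681409
per-turn = √(81.681409² + 17²) = √(6671.8526 + 289) = √6960.8526 = 83.431724
L = 5.75 × 83.431724 = 479.732413
V = π·0.5² × L = 0.785398 × 479.732413 = 376.780956

L=479.732 V=376.781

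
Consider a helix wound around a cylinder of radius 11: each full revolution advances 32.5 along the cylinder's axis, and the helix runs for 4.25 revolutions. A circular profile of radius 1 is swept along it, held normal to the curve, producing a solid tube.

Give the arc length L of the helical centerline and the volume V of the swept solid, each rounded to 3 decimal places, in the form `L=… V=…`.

L=324.594 V=1019.741

2πR = 2π·11 = 69.115038
per-turn = √(69.115038² + 32.5²) = √(4776.8885 + 1056.25) = √5833.1385 = 76.374986
L = 4.25 × 76.374986 = 324.593692
V = π·1² × L = 3.141593 × 324.593692 = 1019.741157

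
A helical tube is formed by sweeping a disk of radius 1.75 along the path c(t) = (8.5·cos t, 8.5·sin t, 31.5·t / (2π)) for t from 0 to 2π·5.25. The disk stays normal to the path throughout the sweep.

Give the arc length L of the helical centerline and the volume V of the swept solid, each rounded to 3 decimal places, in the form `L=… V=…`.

2πR = 2π·8.5 = 53.407075
per-turn = √(53.407075² + 31.5²) = √(2852.3157 + 992.25) = √3844.5657 = 62.004562
L = 5.25 × 62.004562 = 325.523949
V = π·1.75² × L = 9.621128 × 325.523949 = 3131.907418

L=325.524 V=3131.907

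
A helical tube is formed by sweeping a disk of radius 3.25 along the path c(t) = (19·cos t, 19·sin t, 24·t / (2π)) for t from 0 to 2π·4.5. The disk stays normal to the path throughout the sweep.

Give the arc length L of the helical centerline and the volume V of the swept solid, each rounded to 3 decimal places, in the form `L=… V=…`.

L=547.961 V=18183.025

2πR = 2π·19 = 119.380521
per-turn = √(119.380521² + 24²) = √(14251.7088 + 576) = √14827.7088 = 121.769080
L = 4.5 × 121.769080 = 547.960858
V = π·3.25² × L = 33.183072 × 547.960858 = 18183.024837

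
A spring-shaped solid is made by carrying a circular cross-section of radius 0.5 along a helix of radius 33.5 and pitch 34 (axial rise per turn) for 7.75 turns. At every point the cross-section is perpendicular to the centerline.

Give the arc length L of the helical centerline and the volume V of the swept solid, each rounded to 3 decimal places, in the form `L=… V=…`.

L=1652.417 V=1297.805

2πR = 2π·33.5 = 210.486708
per-turn = √(210.486708² + 34²) = √(44304.6542 + 1156) = √45460.6542 = 213.215042
L = 7.75 × 213.215042 = 1652.416576
V = π·0.5² × L = 0.785398 × 1652.416576 = 1297.804944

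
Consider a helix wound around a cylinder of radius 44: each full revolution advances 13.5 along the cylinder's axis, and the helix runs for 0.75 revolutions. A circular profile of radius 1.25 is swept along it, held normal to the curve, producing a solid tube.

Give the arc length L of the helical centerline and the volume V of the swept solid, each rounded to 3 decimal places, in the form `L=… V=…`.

2πR = 2π·44 = 276.460154
per-turn = √(276.460154² + 13.5²) = √(76430.2165 + 182.25) = √76612.4665 = 276.789571
L = 0.75 × 276.789571 = 207.592178
V = π·1.25² × L = 4.908739 × 207.592178 = 1019.015721

L=207.592 V=1019.016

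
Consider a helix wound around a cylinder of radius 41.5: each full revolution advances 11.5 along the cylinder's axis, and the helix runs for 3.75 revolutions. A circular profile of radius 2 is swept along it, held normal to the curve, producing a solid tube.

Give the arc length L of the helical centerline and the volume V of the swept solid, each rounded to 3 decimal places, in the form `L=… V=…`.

L=978.771 V=12299.602

2πR = 2π·41.5 = 260.752190
per-turn = √(260.752190² + 11.5²) = √(67991.7047 + 132.25) = √68123.9547 = 261.005660
L = 3.75 × 261.005660 = 978.771226
V = π·2² × L = 12.566371 × 978.771226 = 12299.601975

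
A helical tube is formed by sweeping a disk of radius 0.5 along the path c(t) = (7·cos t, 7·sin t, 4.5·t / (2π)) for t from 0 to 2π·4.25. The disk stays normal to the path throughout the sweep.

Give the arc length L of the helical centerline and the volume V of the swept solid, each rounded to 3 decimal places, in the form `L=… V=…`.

L=187.901 V=147.577

2πR = 2π·7 = 43.982297
per-turn = √(43.982297² + 4.5²) = √(1934.4425 + 20.25) = √1954.6925 = 44.211904
L = 4.25 × 44.211904 = 187.900592
V = π·0.5² × L = 0.785398 × 187.900592 = 147.576780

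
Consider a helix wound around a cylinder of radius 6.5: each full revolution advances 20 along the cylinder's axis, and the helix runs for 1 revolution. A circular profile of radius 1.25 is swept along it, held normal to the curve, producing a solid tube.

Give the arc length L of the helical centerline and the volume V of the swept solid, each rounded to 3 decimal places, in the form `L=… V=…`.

2πR = 2π·6.5 = 40.840704
per-turn = √(40.840704² + 20²) = √(1667.9631 + 400) = √2067.9631 = 45.474863
L = 1 × 45.474863 = 45.474863
V = π·1.25² × L = 4.908739 × 45.474863 = 223.224211

L=45.475 V=223.224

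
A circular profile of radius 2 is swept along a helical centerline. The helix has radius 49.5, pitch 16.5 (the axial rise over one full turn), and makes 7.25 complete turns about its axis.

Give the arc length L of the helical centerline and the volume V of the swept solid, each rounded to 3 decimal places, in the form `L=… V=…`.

2πR = 2π·49.5 = 311.017673
per-turn = √(311.017673² + 16.5²) = √(96731.9927 + 272.25) = √97004.2427 = 311.455041
L = 7.25 × 311.455041 = 2258.049049
V = π·2² × L = 12.566371 × 2258.049049 = 28375.481218

L=2258.049 V=28375.481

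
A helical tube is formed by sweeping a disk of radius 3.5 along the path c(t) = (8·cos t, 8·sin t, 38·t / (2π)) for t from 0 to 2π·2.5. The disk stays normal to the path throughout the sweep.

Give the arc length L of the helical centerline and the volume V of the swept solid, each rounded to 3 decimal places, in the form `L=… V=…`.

L=157.532 V=6062.546

2πR = 2π·8 = 50.265482
per-turn = √(50.265482² + 38²) = √(2526.6187 + 1444) = √3970.6187 = 63.012846
L = 2.5 × 63.012846 = 157.532114
V = π·3.5² × L = 38.484510 × 157.532114 = 6062.546230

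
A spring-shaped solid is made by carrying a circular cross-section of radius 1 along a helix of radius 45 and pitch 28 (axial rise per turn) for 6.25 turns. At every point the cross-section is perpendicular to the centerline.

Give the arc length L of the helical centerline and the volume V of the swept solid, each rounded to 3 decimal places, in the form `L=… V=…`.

L=1775.790 V=5578.808

2πR = 2π·45 = 282.743339
per-turn = √(282.743339² + 28²) = √(79943.7956 + 784) = √80727.7956 = 284.126373
L = 6.25 × 284.126373 = 1775.789829
V = π·1² × L = 3.141593 × 1775.789829 = 5578.808282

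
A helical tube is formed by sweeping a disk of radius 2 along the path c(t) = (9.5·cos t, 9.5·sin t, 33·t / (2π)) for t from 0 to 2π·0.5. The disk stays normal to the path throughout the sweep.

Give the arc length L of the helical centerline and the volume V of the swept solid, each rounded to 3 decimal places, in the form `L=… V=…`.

L=34.103 V=428.545

2πR = 2π·9.5 = 59.690260
per-turn = √(59.690260² + 33²) = √(3562.9272 + 1089) = √4651.9272 = 68.205038
L = 0.5 × 68.205038 = 34.102519
V = π·2² × L = 12.566371 × 34.102519 = 428.544892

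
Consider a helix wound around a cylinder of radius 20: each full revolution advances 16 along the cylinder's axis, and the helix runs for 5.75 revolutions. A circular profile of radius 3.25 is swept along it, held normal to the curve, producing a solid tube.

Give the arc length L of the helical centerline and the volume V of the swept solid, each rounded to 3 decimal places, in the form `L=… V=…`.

L=728.400 V=24170.539

2πR = 2π·20 = 125.663706
per-turn = √(125.663706² + 16²) = √(15791.3670 + 256) = √16047.3670 = 126.678203
L = 5.75 × 126.678203 = 728.399666
V = π·3.25² × L = 33.183072 × 728.399666 = 24170.538842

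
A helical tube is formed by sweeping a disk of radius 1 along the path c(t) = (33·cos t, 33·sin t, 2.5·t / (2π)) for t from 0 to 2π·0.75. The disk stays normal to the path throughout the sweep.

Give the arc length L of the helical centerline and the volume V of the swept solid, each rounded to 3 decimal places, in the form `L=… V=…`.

L=155.520 V=488.581

2πR = 2π·33 = 207.345115
per-turn = √(207.345115² + 2.5²) = √(42991.9968 + 6.25) = √42998.2468 = 207.360186
L = 0.75 × 207.360186 = 155.520140
V = π·1² × L = 3.141593 × 155.520140 = 488.580928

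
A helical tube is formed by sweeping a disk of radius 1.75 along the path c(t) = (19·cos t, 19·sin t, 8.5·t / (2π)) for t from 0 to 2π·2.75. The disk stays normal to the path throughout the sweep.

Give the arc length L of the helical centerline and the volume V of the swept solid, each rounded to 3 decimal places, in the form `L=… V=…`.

L=329.128 V=3166.578

2πR = 2π·19 = 119.380521
per-turn = √(119.380521² + 8.5²) = √(14251.7088 + 72.25) = √14323.9588 = 119.682742
L = 2.75 × 119.682742 = 329.127541
V = π·1.75² × L = 9.621128 × 329.127541 = 3166.578034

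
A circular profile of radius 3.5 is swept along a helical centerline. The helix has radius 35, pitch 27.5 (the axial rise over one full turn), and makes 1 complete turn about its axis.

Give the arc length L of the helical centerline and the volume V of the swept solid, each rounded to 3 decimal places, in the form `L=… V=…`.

L=221.624 V=8529.101

2πR = 2π·35 = 219.911486
per-turn = √(219.911486² + 27.5²) = √(48361.0616 + 756.25) = √49117.3116 = 221.624258
L = 1 × 221.624258 = 221.624258
V = π·3.5² × L = 38.484510 × 221.624258 = 8529.100960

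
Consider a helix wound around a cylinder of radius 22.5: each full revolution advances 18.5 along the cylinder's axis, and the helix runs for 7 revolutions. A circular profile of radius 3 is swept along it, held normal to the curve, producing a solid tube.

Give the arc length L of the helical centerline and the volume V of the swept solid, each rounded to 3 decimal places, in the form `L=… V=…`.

2πR = 2π·22.5 = 141.371669
per-turn = √(141.371669² + 18.5²) = √(19985.9489 + 342.25) = √20328.1989 = 142.576993
L = 7 × 142.576993 = 998.038950
V = π·3² × L = 28.274334 × 998.038950 = 28218.886514

L=998.039 V=28218.887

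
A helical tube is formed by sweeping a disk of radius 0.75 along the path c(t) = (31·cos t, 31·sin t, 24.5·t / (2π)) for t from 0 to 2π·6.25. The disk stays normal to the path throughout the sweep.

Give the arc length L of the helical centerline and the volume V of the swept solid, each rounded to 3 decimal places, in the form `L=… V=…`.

L=1226.960 V=2168.217

2πR = 2π·31 = 194.778745
per-turn = √(194.778745² + 24.5²) = √(37938.7593 + 600.25) = √38539.0093 = 196.313548
L = 6.25 × 196.313548 = 1226.959678
V = π·0.75² × L = 1.767146 × 1226.959678 = 2168.216725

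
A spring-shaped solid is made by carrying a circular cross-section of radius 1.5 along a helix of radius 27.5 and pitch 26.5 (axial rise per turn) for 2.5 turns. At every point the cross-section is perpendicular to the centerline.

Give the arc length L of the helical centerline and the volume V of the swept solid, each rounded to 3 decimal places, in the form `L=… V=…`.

2πR = 2π·27.5 = 172.787596
per-turn = √(172.787596² + 26.5²) = √(29855.5533 + 702.25) = √30557.8033 = 174.807904
L = 2.5 × 174.807904 = 437.019760
V = π·1.5² × L = 7.068583 × 437.019760 = 3089.110652

L=437.020 V=3089.111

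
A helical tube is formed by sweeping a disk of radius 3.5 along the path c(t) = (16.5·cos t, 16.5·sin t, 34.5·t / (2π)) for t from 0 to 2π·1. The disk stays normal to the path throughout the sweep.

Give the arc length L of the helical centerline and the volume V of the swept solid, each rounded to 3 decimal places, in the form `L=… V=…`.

L=109.262 V=4204.906

2πR = 2π·16.5 = 103.672558
per-turn = √(103.672558² + 34.5²) = √(10747.9992 + 1190.25) = √11938.2492 = 109.262295
L = 1 × 109.262295 = 109.262295
V = π·3.5² × L = 38.484510 × 109.262295 = 4204.905900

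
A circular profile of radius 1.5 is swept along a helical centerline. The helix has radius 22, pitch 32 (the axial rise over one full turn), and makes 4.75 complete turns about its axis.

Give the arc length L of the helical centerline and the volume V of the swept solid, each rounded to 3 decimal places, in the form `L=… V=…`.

L=673.957 V=4763.922

2πR = 2π·22 = 138.230077
per-turn = √(138.230077² + 32²) = √(19107.5541 + 1024) = √20131.5541 = 141.885708
L = 4.75 × 141.885708 = 673.957113
V = π·1.5² × L = 7.068583 × 673.957113 = 4763.922107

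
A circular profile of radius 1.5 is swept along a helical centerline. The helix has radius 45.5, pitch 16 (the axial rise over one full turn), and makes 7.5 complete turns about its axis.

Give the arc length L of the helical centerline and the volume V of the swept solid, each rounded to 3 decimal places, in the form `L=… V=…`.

2πR = 2π·45.5 = 285.884931
per-turn = √(285.884931² + 16²) = √(81730.1940 + 256) = √81986.1940 = 286.332314
L = 7.5 × 286.332314 = 2147.492355
V = π·1.5² × L = 7.068583 × 2147.492355 = 15179.728964

L=2147.492 V=15179.729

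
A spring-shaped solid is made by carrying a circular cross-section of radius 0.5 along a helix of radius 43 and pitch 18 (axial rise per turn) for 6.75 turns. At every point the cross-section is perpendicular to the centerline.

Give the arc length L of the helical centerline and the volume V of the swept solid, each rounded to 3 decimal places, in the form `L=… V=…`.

L=1827.737 V=1435.502

2πR = 2π·43 = 270.176968
per-turn = √(270.176968² + 18²) = √(72995.5942 + 324) = √73319.5942 = 270.775911
L = 6.75 × 270.775911 = 1827.737401
V = π·0.5² × L = 0.785398 × 1827.737401 = 1435.501598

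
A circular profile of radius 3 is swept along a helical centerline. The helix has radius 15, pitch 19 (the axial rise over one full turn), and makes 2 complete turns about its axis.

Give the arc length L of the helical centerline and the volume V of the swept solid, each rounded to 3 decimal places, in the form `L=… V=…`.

2πR = 2π·15 = 94.247780
per-turn = √(94.247780² + 19²) = √(8882.6440 + 361) = √9243.6440 = 96.143871
L = 2 × 96.143871 = 192.287742
V = π·3² × L = 28.274334 × 192.287742 = 5436.807828

L=192.288 V=5436.808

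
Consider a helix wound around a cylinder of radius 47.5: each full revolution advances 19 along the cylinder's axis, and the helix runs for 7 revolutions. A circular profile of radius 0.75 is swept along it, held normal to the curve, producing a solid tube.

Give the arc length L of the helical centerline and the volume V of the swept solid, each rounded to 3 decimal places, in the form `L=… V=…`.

L=2093.388 V=3699.323

2πR = 2π·47.5 = 298.451302
per-turn = √(298.451302² + 19²) = √(89073.1797 + 361) = √89434.1797 = 299.055479
L = 7 × 299.055479 = 2093.388355
V = π·0.75² × L = 1.767146 × 2093.388355 = 3699.322582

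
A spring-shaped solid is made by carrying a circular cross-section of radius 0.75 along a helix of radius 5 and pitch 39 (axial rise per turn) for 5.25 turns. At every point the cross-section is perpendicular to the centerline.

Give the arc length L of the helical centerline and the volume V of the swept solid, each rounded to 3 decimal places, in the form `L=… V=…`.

L=262.918 V=464.614

2πR = 2π·5 = 31.415927
per-turn = √(31.415927² + 39²) = √(986.9604 + 1521) = √2507.9604 = 50.079541
L = 5.25 × 50.079541 = 262.917591
V = π·0.75² × L = 1.767146 × 262.917591 = 464.613734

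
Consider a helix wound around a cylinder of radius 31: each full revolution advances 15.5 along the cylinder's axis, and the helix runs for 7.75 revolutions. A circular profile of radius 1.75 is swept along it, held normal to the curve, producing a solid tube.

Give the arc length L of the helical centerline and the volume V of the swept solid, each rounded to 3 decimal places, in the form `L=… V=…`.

2πR = 2π·31 = 194.778745
per-turn = √(194.778745² + 15.5²) = √(37938.7593 + 240.25) = √38179.0093 = 195.394497
L = 7.75 × 195.394497 = 1514.307349
V = π·1.75² × L = 9.621128 × 1514.307349 = 14569.344081

L=1514.307 V=14569.344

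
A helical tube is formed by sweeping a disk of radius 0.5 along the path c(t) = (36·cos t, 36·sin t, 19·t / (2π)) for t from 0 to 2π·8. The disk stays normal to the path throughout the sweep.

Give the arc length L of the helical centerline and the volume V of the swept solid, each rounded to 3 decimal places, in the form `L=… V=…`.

L=1815.930 V=1426.228

2πR = 2π·36 = 226.194671
per-turn = √(226.194671² + 19²) = √(51164.0292 + 361) = √51525.0292 = 226.991254
L = 8 × 226.991254 = 1815.930029
V = π·0.5² × L = 0.785398 × 1815.930029 = 1426.228110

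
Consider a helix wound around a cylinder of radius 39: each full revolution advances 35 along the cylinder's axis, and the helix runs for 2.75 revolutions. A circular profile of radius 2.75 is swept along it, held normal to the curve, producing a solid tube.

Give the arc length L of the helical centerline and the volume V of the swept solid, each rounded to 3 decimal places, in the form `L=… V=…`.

L=680.711 V=16172.525

2πR = 2π·39 = 245.044227
per-turn = √(245.044227² + 35²) = √(60046.6732 + 1225) = √61271.6732 = 247.531156
L = 2.75 × 247.531156 = 680.710679
V = π·2.75² × L = 23.758294 × 680.710679 = 16172.524740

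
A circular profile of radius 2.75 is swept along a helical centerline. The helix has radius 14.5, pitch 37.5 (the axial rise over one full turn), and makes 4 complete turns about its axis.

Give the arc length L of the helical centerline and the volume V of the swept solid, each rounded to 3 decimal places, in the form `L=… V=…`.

L=394.088 V=9362.860

2πR = 2π·14.5 = 91.106187
per-turn = √(91.106187² + 37.5²) = √(8300.3373 + 1406.25) = √9706.5873 = 98.522014
L = 4 × 98.522014 = 394.088057
V = π·2.75² × L = 23.758294 × 394.088057 = 9362.860099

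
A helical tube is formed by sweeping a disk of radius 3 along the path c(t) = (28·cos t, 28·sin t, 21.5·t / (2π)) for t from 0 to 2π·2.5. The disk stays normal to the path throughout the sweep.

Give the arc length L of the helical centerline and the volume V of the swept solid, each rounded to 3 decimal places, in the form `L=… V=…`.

2πR = 2π·28 = 175.929189
per-turn = √(175.929189² + 21.5²) = √(30951.0794 + 462.25) = √31413.3294 = 177.238059
L = 2.5 × 177.238059 = 443.095146
V = π·3² × L = 28.274334 × 443.095146 = 12528.220111

L=443.095 V=12528.220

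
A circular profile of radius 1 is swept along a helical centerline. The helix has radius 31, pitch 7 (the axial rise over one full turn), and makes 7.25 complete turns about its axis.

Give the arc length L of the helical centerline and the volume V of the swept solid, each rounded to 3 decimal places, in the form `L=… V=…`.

L=1413.058 V=4439.251

2πR = 2π·31 = 194.778745
per-turn = √(194.778745² + 7²) = √(37938.7593 + 49) = √37987.7593 = 194.904488
L = 7.25 × 194.904488 = 1413.057536
V = π·1² × L = 3.141593 × 1413.057536 = 4439.251173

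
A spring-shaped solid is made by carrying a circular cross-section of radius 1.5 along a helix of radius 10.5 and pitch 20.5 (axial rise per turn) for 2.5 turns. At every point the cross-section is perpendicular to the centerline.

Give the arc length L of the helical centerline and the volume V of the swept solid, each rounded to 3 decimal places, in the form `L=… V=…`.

L=172.713 V=1220.834

2πR = 2π·10.5 = 65.973446
per-turn = √(65.973446² + 20.5²) = √(4352.4955 + 420.25) = √4772.7455 = 69.085060
L = 2.5 × 69.085060 = 172.712650
V = π·1.5² × L = 7.068583 × 172.712650 = 1220.833786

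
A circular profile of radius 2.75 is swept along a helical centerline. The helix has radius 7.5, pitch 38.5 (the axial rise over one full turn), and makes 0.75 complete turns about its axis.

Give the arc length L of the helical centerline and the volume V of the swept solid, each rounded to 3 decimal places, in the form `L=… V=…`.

2πR = 2π·7.5 = 47.123890
per-turn = √(47.123890² + 38.5²) = √(2220.6610 + 1482.25) = √3702.9110 = 60.851549
L = 0.75 × 60.851549 = 45.638662
V = π·2.75² × L = 23.758294 × 45.638662 = 1084.296760

L=45.639 V=1084.297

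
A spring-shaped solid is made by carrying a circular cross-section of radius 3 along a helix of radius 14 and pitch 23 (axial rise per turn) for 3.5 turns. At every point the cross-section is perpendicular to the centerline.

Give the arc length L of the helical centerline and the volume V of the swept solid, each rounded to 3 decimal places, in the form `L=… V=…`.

2πR = 2π·14 = 87.964594
per-turn = √(87.964594² + 23²) = √(7737.7699 + 529) = √8266.7699 = 90.921779
L = 3.5 × 90.921779 = 318.226226
V = π·3² × L = 28.274334 × 318.226226 = 8997.634553

L=318.226 V=8997.635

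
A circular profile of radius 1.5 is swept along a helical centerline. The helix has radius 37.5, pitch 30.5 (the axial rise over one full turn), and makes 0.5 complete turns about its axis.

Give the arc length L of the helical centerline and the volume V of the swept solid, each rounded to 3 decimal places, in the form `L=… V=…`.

2πR = 2π·37.5 = 235.619449
per-turn = √(235.619449² + 30.5²) = √(55516.5248 + 930.25) = √56446.7748 = 237.585300
L = 0.5 × 237.585300 = 118.792650
V = π·1.5² × L = 7.068583 × 118.792650 = 839.695762

L=118.793 V=839.696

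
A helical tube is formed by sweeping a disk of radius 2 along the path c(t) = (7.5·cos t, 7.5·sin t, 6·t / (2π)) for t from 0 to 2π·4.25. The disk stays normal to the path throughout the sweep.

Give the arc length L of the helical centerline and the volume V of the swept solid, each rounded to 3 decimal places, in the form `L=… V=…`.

L=201.893 V=2537.067

2πR = 2π·7.5 = 47.123890
per-turn = √(47.123890² + 6²) = √(2220.6610 + 36) = √2256.6610 = 47.504326
L = 4.25 × 47.504326 = 201.893386
V = π·2² × L = 12.566371 × 201.893386 = 2537.067108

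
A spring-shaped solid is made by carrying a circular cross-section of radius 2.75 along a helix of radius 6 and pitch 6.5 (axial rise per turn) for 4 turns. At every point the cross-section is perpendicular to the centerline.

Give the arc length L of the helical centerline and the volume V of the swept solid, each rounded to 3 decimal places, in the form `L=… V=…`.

L=153.021 V=3635.529

2πR = 2π·6 = 37.699112
per-turn = √(37.699112² + 6.5²) = √(1421.2230 + 42.25) = √1463.4730 = 38.255366
L = 4 × 38.255366 = 153.021464
V = π·2.75² × L = 23.758294 × 153.021464 = 3635.529005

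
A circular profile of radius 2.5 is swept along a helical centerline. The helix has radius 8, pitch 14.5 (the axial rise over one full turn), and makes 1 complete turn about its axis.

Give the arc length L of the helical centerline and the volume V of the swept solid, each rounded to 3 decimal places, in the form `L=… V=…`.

L=52.315 V=1027.204

2πR = 2π·8 = 50.265482
per-turn = √(50.265482² + 14.5²) = √(2526.6187 + 210.25) = √2736.8687 = 52.315091
L = 1 × 52.315091 = 52.315091
V = π·2.5² × L = 19.634954 × 52.315091 = 1027.204406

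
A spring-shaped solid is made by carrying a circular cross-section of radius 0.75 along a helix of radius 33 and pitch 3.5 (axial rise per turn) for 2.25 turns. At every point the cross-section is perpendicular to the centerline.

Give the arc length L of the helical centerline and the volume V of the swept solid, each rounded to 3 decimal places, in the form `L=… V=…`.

2πR = 2π·33 = 207.345115
per-turn = √(207.345115² + 3.5²) = √(42991.9968 + 12.25) = √43004.2468 = 207.374653
L = 2.25 × 207.374653 = 466.592970
V = π·0.75² × L = 1.767146 × 466.592970 = 824.537838

L=466.593 V=824.538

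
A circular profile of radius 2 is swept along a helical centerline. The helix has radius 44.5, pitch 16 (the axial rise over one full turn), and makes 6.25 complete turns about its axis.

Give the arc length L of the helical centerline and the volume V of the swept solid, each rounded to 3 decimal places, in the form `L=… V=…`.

2πR = 2π·44.5 = 279.601746
per-turn = √(279.601746² + 16²) = √(78177.1365 + 256) = √78433.1365 = 280.059166
L = 6.25 × 280.059166 = 1750.369788
V = π·2² × L = 12.566371 × 1750.369788 = 21995.795462

L=1750.370 V=21995.795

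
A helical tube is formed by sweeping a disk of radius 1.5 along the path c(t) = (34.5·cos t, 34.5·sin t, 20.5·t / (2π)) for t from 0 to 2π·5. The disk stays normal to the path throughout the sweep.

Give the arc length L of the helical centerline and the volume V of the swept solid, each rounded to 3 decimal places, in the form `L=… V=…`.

L=1088.685 V=7695.464

2πR = 2π·34.5 = 216.769893
per-turn = √(216.769893² + 20.5²) = √(46989.1866 + 420.25) = √47409.4366 = 217.737081
L = 5 × 217.737081 = 1088.685406
V = π·1.5² × L = 7.068583 × 1088.685406 = 7695.463667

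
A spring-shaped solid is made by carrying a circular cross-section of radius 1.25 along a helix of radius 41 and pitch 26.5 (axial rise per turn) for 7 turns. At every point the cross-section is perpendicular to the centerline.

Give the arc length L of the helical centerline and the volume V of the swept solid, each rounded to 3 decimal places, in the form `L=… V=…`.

L=1812.790 V=8898.513

2πR = 2π·41 = 257.610598
per-turn = √(257.610598² + 26.5²) = √(66363.2200 + 702.25) = √67065.4700 = 258.970018
L = 7 × 258.970018 = 1812.790123
V = π·1.25² × L = 4.908739 × 1812.790123 = 8898.512707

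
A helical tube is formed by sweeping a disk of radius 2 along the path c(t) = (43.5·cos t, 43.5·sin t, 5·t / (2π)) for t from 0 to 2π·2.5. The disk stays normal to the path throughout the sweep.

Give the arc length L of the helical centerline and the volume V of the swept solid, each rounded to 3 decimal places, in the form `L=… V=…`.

2πR = 2π·43.5 = 273.318561
per-turn = √(273.318561² + 5²) = √(74703.0357 + 25) = √74728.0357 = 273.364291
L = 2.5 × 273.364291 = 683.410728
V = π·2² × L = 12.566371 × 683.410728 = 8587.992490

L=683.411 V=8587.992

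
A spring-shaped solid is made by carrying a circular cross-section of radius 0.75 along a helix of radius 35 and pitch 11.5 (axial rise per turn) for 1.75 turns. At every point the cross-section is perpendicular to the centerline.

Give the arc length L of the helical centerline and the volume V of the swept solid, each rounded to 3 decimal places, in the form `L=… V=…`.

L=385.371 V=681.007

2πR = 2π·35 = 219.911486
per-turn = √(219.911486² + 11.5²) = √(48361.0616 + 132.25) = √48493.3116 = 220.211970
L = 1.75 × 220.211970 = 385.370947
V = π·0.75² × L = 1.767146 × 385.370947 = 681.006676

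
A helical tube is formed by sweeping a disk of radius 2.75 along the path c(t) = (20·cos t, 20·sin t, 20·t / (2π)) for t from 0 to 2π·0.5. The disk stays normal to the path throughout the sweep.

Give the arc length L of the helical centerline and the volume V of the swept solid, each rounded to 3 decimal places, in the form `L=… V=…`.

L=63.623 V=1511.566

2πR = 2π·20 = 125.663706
per-turn = √(125.663706² + 20²) = √(15791.3670 + 400) = √16191.3670 = 127.245303
L = 0.5 × 127.245303 = 63.622651
V = π·2.75² × L = 23.758294 × 63.622651 = 1511.565683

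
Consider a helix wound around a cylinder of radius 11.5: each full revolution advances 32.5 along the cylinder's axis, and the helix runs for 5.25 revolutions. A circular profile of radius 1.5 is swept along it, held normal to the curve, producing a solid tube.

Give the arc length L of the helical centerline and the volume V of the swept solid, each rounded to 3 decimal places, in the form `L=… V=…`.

L=415.953 V=2940.202

2πR = 2π·11.5 = 72.256631
per-turn = √(72.256631² + 32.5²) = √(5221.0207 + 1056.25) = √6277.2707 = 79.229229
L = 5.25 × 79.229229 = 415.953452
V = π·1.5² × L = 7.068583 × 415.953452 = 2940.201697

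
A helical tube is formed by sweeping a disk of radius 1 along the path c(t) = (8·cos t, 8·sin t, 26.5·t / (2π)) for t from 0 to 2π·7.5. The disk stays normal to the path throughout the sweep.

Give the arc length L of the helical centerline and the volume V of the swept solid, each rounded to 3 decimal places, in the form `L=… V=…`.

L=426.174 V=1338.864

2πR = 2π·8 = 50.265482
per-turn = √(50.265482² + 26.5²) = √(2526.6187 + 702.25) = √3228.8687 = 56.823135
L = 7.5 × 56.823135 = 426.173516
V = π·1² × L = 3.141593 × 426.173516 = 1338.863588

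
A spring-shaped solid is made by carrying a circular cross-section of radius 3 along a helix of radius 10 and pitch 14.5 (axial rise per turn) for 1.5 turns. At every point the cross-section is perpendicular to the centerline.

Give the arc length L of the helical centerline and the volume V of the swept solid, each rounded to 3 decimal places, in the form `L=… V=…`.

2πR = 2π·10 = 62.831853
per-turn = √(62.831853² + 14.5²) = √(3947.8418 + 210.25) = √4158.0918 = 64.483267
L = 1.5 × 64.483267 = 96.724901
V = π·3² × L = 28.274334 × 96.724901 = 2734.832144

L=96.725 V=2734.832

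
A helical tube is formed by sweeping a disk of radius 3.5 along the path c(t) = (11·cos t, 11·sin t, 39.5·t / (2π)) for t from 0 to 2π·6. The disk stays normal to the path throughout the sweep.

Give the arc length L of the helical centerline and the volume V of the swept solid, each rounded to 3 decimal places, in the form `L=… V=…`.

2πR = 2π·11 = 69.115038
per-turn = √(69.115038² + 39.5²) = √(4776.8885 + 1560.25) = √6337.1385 = 79.606146
L = 6 × 79.606146 = 477.636878
V = π·3.5² × L = 38.484510 × 477.636878 = 18381.621205

L=477.637 V=18381.621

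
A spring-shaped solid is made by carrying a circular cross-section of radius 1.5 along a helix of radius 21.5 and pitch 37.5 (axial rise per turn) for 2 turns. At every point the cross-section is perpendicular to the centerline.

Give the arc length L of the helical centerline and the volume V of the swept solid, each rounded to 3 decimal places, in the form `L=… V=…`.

L=280.394 V=1981.986

2πR = 2π·21.5 = 135.088484
per-turn = √(135.088484² + 37.5²) = √(18248.8985 + 1406.25) = √19655.1485 = 140.196821
L = 2 × 140.196821 = 280.393641
V = π·1.5² × L = 7.068583 × 280.393641 = 1981.985859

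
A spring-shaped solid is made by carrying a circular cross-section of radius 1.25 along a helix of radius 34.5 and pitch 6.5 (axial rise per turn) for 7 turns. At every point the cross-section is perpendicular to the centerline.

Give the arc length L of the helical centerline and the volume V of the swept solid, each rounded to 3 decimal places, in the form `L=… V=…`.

L=1518.071 V=7451.815

2πR = 2π·34.5 = 216.769893
per-turn = √(216.769893² + 6.5²) = √(46989.1866 + 42.25) = √47031.4366 = 216.867325
L = 7 × 216.867325 = 1518.071273
V = π·1.25² × L = 4.908739 × 1518.071273 = 7451.814938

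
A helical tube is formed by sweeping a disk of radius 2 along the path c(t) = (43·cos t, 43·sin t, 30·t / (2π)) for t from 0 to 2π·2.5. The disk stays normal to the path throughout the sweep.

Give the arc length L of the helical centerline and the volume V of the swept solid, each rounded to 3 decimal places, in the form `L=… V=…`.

L=679.594 V=8540.025

2πR = 2π·43 = 270.176968
per-turn = √(270.176968² + 30²) = √(72995.5942 + 900) = √73895.5942 = 271.837441
L = 2.5 × 271.837441 = 679.593602
V = π·2² × L = 12.566371 × 679.593602 = 8540.025066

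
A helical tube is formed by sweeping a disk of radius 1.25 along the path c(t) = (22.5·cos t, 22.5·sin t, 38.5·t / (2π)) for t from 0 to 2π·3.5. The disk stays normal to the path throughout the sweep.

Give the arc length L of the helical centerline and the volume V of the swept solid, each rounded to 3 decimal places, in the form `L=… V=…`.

2πR = 2π·22.5 = 141.371669
per-turn = √(141.371669² + 38.5²) = √(19985.9489 + 1482.25) = √21468.1989 = 146.520302
L = 3.5 × 146.520302 = 512.821057
V = π·1.25² × L = 4.908739 × 512.821057 = 2517.304478

L=512.821 V=2517.304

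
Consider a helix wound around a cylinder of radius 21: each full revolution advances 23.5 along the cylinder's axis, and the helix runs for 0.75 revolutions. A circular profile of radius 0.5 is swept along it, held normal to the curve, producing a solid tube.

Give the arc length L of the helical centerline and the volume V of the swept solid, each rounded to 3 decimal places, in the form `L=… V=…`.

L=100.517 V=78.946

2πR = 2π·21 = 131.946891
per-turn = √(131.946891² + 23.5²) = √(17409.9822 + 552.25) = √17962.2322 = 134.023252
L = 0.75 × 134.023252 = 100.517439
V = π·0.5² × L = 0.785398 × 100.517439 = 78.946212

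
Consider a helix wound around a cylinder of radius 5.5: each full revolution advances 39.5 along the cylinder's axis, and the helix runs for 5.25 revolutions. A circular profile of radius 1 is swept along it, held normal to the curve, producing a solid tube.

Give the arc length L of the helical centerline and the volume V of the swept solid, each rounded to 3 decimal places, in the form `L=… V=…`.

2πR = 2π·5.5 = 34.557519
per-turn = √(34.557519² + 39.5²) = √(1194.2221 + 1560.25) = √2754.4721 = 52.483065
L = 5.25 × 52.483065 = 275.536092
V = π·1² × L = 3.141593 × 275.536092 = 865.622163

L=275.536 V=865.622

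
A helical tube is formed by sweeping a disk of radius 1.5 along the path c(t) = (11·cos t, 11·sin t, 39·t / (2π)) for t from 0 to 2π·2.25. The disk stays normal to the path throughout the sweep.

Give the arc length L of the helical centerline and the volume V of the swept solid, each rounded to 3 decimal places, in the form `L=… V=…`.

L=178.558 V=1262.154

2πR = 2π·11 = 69.115038
per-turn = √(69.115038² + 39²) = √(4776.8885 + 1521) = √6297.8885 = 79.359237
L = 2.25 × 79.359237 = 178.558284
V = π·1.5² × L = 7.068583 × 178.558284 = 1262.154133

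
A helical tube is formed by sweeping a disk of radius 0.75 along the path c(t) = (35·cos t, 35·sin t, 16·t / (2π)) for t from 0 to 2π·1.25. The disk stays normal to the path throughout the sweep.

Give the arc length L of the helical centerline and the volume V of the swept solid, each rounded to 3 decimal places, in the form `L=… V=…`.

2πR = 2π·35 = 219.911486
per-turn = √(219.911486² + 16²) = √(48361.0616 + 256) = √48617.0616 = 220.492770
L = 1.25 × 220.492770 = 275.615962
V = π·0.75² × L = 1.767146 × 275.615962 = 487.053609

L=275.616 V=487.054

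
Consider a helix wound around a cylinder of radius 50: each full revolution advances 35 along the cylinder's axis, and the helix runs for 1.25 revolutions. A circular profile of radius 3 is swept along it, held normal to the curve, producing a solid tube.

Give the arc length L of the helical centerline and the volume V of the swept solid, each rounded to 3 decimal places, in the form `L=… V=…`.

L=395.129 V=11171.999

2πR = 2π·50 = 314.159265
per-turn = √(314.159265² + 35²) = √(98696.0440 + 1225) = √99921.0440 = 316.102901
L = 1.25 × 316.102901 = 395.128626
V = π·3² × L = 28.274334 × 395.128626 = 11171.998705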